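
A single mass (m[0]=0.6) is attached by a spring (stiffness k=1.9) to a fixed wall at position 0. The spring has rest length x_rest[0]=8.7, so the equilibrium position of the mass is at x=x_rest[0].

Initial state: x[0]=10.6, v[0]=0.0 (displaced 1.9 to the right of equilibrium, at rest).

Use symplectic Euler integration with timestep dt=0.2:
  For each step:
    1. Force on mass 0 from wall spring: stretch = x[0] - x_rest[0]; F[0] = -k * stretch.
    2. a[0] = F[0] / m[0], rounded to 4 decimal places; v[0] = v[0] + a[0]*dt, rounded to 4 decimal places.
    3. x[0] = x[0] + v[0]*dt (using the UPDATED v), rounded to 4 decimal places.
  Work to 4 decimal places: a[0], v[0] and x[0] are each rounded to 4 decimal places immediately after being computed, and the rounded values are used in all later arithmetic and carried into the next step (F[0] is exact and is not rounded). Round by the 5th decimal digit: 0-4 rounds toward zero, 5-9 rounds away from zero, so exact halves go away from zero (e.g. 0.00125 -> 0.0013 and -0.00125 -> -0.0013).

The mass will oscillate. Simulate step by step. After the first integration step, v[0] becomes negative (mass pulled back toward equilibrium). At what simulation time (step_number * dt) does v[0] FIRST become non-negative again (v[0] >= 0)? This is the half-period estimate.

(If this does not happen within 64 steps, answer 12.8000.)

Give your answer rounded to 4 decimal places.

Step 0: x=[10.6000] v=[0.0000]
Step 1: x=[10.3593] v=[-1.2033]
Step 2: x=[9.9085] v=[-2.2542]
Step 3: x=[9.3046] v=[-3.0196]
Step 4: x=[8.6241] v=[-3.4025]
Step 5: x=[7.9532] v=[-3.3544]
Step 6: x=[7.3769] v=[-2.8814]
Step 7: x=[6.9682] v=[-2.0434]
Step 8: x=[6.7789] v=[-0.9466]
Step 9: x=[6.8329] v=[0.2701]
First v>=0 after going negative at step 9, time=1.8000

Answer: 1.8000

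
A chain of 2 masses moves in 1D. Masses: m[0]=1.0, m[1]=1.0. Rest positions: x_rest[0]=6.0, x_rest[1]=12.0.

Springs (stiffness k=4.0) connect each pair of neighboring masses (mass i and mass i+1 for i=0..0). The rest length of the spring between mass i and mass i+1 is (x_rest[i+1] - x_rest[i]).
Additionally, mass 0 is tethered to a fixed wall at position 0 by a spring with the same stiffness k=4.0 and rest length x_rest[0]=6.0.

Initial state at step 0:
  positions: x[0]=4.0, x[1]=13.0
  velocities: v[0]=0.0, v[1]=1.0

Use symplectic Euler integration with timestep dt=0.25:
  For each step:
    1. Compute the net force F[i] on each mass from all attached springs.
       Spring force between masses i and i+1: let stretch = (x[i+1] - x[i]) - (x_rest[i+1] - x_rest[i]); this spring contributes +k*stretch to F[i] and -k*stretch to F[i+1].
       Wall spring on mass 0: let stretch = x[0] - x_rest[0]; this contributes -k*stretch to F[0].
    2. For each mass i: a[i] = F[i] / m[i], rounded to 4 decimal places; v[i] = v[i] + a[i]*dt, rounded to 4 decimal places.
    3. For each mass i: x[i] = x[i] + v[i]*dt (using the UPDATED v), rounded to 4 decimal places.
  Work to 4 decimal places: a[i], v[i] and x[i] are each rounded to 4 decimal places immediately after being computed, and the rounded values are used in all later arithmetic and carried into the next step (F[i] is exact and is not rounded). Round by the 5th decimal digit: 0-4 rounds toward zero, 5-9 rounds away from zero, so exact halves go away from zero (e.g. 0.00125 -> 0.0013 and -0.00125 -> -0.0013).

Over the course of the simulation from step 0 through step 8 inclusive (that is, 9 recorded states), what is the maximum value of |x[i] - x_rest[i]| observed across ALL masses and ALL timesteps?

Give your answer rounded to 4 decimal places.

Answer: 2.1719

Derivation:
Step 0: x=[4.0000 13.0000] v=[0.0000 1.0000]
Step 1: x=[5.2500 12.5000] v=[5.0000 -2.0000]
Step 2: x=[7.0000 11.6875] v=[7.0000 -3.2500]
Step 3: x=[8.1719 11.2031] v=[4.6875 -1.9375]
Step 4: x=[8.0586 11.4609] v=[-0.4532 1.0313]
Step 5: x=[6.7812 12.3682] v=[-5.1095 3.6290]
Step 6: x=[5.2053 13.3787] v=[-6.3037 4.0420]
Step 7: x=[4.3714 13.8459] v=[-3.3356 1.8686]
Step 8: x=[4.8133 13.4444] v=[1.7675 -1.6059]
Max displacement = 2.1719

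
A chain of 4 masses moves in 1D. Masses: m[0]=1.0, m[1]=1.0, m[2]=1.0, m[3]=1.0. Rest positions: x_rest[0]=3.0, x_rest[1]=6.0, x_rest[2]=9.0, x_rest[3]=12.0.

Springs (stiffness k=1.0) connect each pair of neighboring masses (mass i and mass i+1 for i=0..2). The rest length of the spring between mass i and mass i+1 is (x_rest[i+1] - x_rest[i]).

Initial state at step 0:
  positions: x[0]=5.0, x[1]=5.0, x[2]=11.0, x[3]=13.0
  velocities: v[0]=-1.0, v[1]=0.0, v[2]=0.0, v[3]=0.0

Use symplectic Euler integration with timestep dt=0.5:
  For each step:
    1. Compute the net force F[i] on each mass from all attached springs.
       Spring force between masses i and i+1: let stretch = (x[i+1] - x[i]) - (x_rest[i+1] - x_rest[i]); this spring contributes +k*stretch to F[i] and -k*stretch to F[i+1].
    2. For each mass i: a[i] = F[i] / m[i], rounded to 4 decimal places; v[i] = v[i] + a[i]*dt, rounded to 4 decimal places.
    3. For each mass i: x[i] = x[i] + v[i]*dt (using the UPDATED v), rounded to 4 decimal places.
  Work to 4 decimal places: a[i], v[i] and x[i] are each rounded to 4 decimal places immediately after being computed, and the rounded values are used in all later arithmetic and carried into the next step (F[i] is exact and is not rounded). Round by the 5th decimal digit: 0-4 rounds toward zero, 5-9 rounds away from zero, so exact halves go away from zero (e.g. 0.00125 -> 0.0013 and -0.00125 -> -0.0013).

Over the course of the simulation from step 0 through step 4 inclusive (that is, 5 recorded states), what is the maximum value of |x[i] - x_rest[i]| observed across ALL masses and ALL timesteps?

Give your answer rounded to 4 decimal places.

Answer: 2.6250

Derivation:
Step 0: x=[5.0000 5.0000 11.0000 13.0000] v=[-1.0000 0.0000 0.0000 0.0000]
Step 1: x=[3.7500 6.5000 10.0000 13.2500] v=[-2.5000 3.0000 -2.0000 0.5000]
Step 2: x=[2.4375 8.1875 8.9375 13.4375] v=[-2.6250 3.3750 -2.1250 0.3750]
Step 3: x=[1.8125 8.6250 8.8125 13.2500] v=[-1.2500 0.8750 -0.2500 -0.3750]
Step 4: x=[2.1407 7.4063 9.7500 12.7031] v=[0.6563 -2.4375 1.8750 -1.0938]
Max displacement = 2.6250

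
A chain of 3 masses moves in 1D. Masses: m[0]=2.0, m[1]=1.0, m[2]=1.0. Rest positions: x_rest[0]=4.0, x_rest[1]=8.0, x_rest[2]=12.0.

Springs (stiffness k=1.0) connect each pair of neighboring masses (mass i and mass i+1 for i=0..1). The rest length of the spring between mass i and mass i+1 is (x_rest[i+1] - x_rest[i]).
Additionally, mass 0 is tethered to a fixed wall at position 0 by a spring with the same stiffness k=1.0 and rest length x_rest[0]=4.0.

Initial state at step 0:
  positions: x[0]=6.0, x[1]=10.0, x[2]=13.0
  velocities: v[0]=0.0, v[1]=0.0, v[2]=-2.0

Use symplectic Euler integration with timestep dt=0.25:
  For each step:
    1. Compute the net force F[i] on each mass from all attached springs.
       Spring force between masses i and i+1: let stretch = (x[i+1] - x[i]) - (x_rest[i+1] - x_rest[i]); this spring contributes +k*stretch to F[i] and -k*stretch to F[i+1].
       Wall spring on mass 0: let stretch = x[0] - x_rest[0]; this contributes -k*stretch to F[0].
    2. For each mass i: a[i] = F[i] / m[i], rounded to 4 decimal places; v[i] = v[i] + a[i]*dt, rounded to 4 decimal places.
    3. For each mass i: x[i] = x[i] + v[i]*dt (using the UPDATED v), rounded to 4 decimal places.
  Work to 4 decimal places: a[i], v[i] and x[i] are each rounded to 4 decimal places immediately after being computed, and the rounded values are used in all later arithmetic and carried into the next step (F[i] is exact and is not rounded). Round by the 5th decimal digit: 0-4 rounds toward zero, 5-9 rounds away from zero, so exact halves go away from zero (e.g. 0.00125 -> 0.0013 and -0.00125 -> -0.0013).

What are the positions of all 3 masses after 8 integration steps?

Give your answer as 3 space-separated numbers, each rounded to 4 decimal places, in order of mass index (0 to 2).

Step 0: x=[6.0000 10.0000 13.0000] v=[0.0000 0.0000 -2.0000]
Step 1: x=[5.9375 9.9375 12.5625] v=[-0.2500 -0.2500 -1.7500]
Step 2: x=[5.8145 9.7891 12.2109] v=[-0.4922 -0.5938 -1.4063]
Step 3: x=[5.6340 9.5436 11.9580] v=[-0.7222 -0.9820 -1.0118]
Step 4: x=[5.3996 9.2047 11.8042] v=[-0.9378 -1.3558 -0.6154]
Step 5: x=[5.1153 8.7904 11.7379] v=[-1.1371 -1.6572 -0.2653]
Step 6: x=[4.7860 8.3306 11.7374] v=[-1.3171 -1.8391 -0.0022]
Step 7: x=[4.4179 7.8622 11.7739] v=[-1.4723 -1.8736 0.1461]
Step 8: x=[4.0194 7.4230 11.8160] v=[-1.5940 -1.7568 0.1682]

Answer: 4.0194 7.4230 11.8160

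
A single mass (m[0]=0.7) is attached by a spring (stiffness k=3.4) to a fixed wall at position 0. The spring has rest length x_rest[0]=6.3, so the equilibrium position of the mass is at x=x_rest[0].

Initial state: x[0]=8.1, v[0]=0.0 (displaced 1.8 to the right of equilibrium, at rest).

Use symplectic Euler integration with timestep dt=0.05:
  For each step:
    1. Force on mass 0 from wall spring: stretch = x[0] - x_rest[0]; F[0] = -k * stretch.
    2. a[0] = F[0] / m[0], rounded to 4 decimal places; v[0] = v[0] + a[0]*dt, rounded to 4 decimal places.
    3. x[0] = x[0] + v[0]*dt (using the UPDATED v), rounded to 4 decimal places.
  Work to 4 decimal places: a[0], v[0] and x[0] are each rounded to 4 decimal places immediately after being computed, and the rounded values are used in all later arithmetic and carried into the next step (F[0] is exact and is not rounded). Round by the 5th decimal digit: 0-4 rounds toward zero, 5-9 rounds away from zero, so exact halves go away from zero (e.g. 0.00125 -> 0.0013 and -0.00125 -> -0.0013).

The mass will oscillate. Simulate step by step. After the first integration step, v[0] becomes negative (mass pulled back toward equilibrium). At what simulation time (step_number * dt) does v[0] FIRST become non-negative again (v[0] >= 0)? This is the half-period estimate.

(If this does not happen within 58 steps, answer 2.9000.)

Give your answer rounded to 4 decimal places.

Step 0: x=[8.1000] v=[0.0000]
Step 1: x=[8.0781] v=[-0.4371]
Step 2: x=[8.0347] v=[-0.8689]
Step 3: x=[7.9702] v=[-1.2902]
Step 4: x=[7.8854] v=[-1.6958]
Step 5: x=[7.7814] v=[-2.0808]
Step 6: x=[7.6594] v=[-2.4406]
Step 7: x=[7.5209] v=[-2.7707]
Step 8: x=[7.3675] v=[-3.0672]
Step 9: x=[7.2012] v=[-3.3265]
Step 10: x=[7.0239] v=[-3.5454]
Step 11: x=[6.8378] v=[-3.7212]
Step 12: x=[6.6452] v=[-3.8518]
Step 13: x=[6.4484] v=[-3.9356]
Step 14: x=[6.2498] v=[-3.9716]
Step 15: x=[6.0518] v=[-3.9594]
Step 16: x=[5.8568] v=[-3.8991]
Step 17: x=[5.6672] v=[-3.7915]
Step 18: x=[5.4853] v=[-3.6378]
Step 19: x=[5.3133] v=[-3.4399]
Step 20: x=[5.1533] v=[-3.2003]
Step 21: x=[5.0072] v=[-2.9218]
Step 22: x=[4.8768] v=[-2.6078]
Step 23: x=[4.7637] v=[-2.2622]
Step 24: x=[4.6692] v=[-1.8891]
Step 25: x=[4.5945] v=[-1.4931]
Step 26: x=[4.5406] v=[-1.0789]
Step 27: x=[4.5080] v=[-0.6516]
Step 28: x=[4.4972] v=[-0.2164]
Step 29: x=[4.5083] v=[0.2214]
First v>=0 after going negative at step 29, time=1.4500

Answer: 1.4500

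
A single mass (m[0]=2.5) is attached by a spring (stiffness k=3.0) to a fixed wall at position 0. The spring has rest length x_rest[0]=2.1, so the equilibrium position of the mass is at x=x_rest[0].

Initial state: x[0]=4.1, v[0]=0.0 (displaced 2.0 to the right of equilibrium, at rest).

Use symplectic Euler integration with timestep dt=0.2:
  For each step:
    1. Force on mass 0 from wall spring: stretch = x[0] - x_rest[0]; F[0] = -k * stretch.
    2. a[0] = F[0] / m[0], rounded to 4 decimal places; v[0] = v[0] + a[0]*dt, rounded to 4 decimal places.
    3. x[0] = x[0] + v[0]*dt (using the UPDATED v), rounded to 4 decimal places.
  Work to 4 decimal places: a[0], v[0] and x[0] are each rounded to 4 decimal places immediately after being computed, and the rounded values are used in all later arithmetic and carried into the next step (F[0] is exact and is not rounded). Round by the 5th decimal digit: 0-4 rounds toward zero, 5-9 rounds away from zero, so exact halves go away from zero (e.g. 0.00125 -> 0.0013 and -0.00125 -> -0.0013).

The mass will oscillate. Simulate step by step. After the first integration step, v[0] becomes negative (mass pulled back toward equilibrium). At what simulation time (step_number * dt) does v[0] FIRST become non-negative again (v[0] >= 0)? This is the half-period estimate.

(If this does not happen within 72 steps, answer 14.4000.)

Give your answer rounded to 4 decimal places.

Step 0: x=[4.1000] v=[0.0000]
Step 1: x=[4.0040] v=[-0.4800]
Step 2: x=[3.8166] v=[-0.9370]
Step 3: x=[3.5468] v=[-1.3490]
Step 4: x=[3.2076] v=[-1.6962]
Step 5: x=[2.8152] v=[-1.9620]
Step 6: x=[2.3885] v=[-2.1336]
Step 7: x=[1.9479] v=[-2.2028]
Step 8: x=[1.5146] v=[-2.1663]
Step 9: x=[1.1094] v=[-2.0258]
Step 10: x=[0.7518] v=[-1.7881]
Step 11: x=[0.4589] v=[-1.4645]
Step 12: x=[0.2448] v=[-1.0706]
Step 13: x=[0.1197] v=[-0.6254]
Step 14: x=[0.0897] v=[-0.1501]
Step 15: x=[0.1562] v=[0.3324]
First v>=0 after going negative at step 15, time=3.0000

Answer: 3.0000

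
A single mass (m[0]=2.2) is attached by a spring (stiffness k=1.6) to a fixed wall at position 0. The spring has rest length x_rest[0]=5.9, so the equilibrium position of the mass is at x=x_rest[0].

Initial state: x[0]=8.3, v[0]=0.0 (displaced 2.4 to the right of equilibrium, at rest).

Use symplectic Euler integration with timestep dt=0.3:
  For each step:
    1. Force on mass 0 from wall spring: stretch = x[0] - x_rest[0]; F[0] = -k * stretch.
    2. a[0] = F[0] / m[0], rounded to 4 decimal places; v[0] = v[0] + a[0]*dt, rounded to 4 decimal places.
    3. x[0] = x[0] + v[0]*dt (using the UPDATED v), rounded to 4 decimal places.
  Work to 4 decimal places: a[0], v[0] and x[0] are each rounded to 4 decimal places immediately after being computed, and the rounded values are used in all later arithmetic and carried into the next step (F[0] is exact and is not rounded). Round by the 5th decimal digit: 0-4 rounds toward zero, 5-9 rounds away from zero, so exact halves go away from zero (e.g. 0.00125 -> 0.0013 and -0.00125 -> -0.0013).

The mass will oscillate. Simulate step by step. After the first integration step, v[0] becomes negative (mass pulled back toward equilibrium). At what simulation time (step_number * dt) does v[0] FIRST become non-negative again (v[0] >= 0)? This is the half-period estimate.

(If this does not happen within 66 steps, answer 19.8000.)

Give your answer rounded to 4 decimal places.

Answer: 3.9000

Derivation:
Step 0: x=[8.3000] v=[0.0000]
Step 1: x=[8.1429] v=[-0.5237]
Step 2: x=[7.8390] v=[-1.0131]
Step 3: x=[7.4081] v=[-1.4362]
Step 4: x=[6.8785] v=[-1.7652]
Step 5: x=[6.2849] v=[-1.9787]
Step 6: x=[5.6661] v=[-2.0627]
Step 7: x=[5.0626] v=[-2.0117]
Step 8: x=[4.5139] v=[-1.8290]
Step 9: x=[4.0559] v=[-1.5266]
Step 10: x=[3.7186] v=[-1.1242]
Step 11: x=[3.5241] v=[-0.6483]
Step 12: x=[3.4851] v=[-0.1299]
Step 13: x=[3.6042] v=[0.3970]
First v>=0 after going negative at step 13, time=3.9000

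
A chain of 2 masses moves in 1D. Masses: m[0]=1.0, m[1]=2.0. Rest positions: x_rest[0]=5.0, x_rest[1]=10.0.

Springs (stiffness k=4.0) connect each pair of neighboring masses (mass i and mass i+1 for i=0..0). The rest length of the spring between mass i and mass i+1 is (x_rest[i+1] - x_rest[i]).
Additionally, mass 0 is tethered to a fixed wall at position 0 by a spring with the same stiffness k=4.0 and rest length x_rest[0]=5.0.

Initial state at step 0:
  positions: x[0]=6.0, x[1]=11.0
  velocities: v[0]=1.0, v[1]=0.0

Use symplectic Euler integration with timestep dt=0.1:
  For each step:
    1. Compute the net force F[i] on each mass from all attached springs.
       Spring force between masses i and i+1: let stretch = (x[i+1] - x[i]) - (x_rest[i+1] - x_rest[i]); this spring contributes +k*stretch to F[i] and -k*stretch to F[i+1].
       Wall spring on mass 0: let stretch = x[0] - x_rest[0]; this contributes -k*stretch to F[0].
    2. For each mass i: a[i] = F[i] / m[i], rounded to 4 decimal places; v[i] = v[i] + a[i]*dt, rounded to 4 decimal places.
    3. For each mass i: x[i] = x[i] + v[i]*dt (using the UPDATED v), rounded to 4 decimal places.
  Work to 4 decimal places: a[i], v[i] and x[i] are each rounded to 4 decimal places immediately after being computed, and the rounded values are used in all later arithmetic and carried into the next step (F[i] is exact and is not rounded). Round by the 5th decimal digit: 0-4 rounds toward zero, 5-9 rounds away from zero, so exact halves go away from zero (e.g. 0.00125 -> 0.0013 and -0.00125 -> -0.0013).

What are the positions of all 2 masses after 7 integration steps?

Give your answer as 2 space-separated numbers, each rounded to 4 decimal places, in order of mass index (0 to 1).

Answer: 5.5620 11.0038

Derivation:
Step 0: x=[6.0000 11.0000] v=[1.0000 0.0000]
Step 1: x=[6.0600 11.0000] v=[0.6000 0.0000]
Step 2: x=[6.0752 11.0012] v=[0.1520 0.0120]
Step 3: x=[6.0444 11.0039] v=[-0.3077 0.0268]
Step 4: x=[5.9702 11.0074] v=[-0.7417 0.0349]
Step 5: x=[5.8587 11.0102] v=[-1.1149 0.0275]
Step 6: x=[5.7189 11.0099] v=[-1.3978 -0.0028]
Step 7: x=[5.5620 11.0038] v=[-1.5690 -0.0610]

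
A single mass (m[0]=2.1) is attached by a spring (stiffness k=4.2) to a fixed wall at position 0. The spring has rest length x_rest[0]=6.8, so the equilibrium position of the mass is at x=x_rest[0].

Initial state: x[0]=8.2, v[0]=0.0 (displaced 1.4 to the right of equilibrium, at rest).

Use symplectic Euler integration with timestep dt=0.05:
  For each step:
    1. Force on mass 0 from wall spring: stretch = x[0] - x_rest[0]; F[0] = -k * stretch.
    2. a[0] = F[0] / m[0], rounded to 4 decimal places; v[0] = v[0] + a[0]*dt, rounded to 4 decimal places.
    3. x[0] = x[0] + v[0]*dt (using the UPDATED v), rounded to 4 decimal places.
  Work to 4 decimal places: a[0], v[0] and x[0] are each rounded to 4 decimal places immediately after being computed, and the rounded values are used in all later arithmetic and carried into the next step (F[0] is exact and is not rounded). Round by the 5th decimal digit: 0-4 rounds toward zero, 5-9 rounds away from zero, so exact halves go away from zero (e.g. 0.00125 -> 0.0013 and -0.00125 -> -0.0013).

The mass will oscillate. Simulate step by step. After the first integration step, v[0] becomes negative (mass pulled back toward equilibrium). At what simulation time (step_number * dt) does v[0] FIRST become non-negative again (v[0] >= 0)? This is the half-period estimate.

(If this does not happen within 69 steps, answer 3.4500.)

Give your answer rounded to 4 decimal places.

Step 0: x=[8.2000] v=[0.0000]
Step 1: x=[8.1930] v=[-0.1400]
Step 2: x=[8.1790] v=[-0.2793]
Step 3: x=[8.1581] v=[-0.4172]
Step 4: x=[8.1305] v=[-0.5530]
Step 5: x=[8.0962] v=[-0.6861]
Step 6: x=[8.0554] v=[-0.8157]
Step 7: x=[8.0083] v=[-0.9412]
Step 8: x=[7.9552] v=[-1.0620]
Step 9: x=[7.8963] v=[-1.1775]
Step 10: x=[7.8319] v=[-1.2871]
Step 11: x=[7.7624] v=[-1.3903]
Step 12: x=[7.6881] v=[-1.4865]
Step 13: x=[7.6093] v=[-1.5753]
Step 14: x=[7.5265] v=[-1.6562]
Step 15: x=[7.4401] v=[-1.7289]
Step 16: x=[7.3505] v=[-1.7929]
Step 17: x=[7.2581] v=[-1.8480]
Step 18: x=[7.1634] v=[-1.8938]
Step 19: x=[7.0669] v=[-1.9301]
Step 20: x=[6.9691] v=[-1.9568]
Step 21: x=[6.8704] v=[-1.9737]
Step 22: x=[6.7714] v=[-1.9807]
Step 23: x=[6.6725] v=[-1.9778]
Step 24: x=[6.5742] v=[-1.9651]
Step 25: x=[6.4771] v=[-1.9425]
Step 26: x=[6.3816] v=[-1.9102]
Step 27: x=[6.2882] v=[-1.8684]
Step 28: x=[6.1973] v=[-1.8172]
Step 29: x=[6.1095] v=[-1.7569]
Step 30: x=[6.0251] v=[-1.6879]
Step 31: x=[5.9446] v=[-1.6104]
Step 32: x=[5.8684] v=[-1.5249]
Step 33: x=[5.7968] v=[-1.4317]
Step 34: x=[5.7302] v=[-1.3314]
Step 35: x=[5.6690] v=[-1.2244]
Step 36: x=[5.6134] v=[-1.1113]
Step 37: x=[5.5638] v=[-0.9926]
Step 38: x=[5.5204] v=[-0.8690]
Step 39: x=[5.4834] v=[-0.7410]
Step 40: x=[5.4529] v=[-0.6093]
Step 41: x=[5.4292] v=[-0.4746]
Step 42: x=[5.4123] v=[-0.3375]
Step 43: x=[5.4024] v=[-0.1987]
Step 44: x=[5.3995] v=[-0.0589]
Step 45: x=[5.4036] v=[0.0812]
First v>=0 after going negative at step 45, time=2.2500

Answer: 2.2500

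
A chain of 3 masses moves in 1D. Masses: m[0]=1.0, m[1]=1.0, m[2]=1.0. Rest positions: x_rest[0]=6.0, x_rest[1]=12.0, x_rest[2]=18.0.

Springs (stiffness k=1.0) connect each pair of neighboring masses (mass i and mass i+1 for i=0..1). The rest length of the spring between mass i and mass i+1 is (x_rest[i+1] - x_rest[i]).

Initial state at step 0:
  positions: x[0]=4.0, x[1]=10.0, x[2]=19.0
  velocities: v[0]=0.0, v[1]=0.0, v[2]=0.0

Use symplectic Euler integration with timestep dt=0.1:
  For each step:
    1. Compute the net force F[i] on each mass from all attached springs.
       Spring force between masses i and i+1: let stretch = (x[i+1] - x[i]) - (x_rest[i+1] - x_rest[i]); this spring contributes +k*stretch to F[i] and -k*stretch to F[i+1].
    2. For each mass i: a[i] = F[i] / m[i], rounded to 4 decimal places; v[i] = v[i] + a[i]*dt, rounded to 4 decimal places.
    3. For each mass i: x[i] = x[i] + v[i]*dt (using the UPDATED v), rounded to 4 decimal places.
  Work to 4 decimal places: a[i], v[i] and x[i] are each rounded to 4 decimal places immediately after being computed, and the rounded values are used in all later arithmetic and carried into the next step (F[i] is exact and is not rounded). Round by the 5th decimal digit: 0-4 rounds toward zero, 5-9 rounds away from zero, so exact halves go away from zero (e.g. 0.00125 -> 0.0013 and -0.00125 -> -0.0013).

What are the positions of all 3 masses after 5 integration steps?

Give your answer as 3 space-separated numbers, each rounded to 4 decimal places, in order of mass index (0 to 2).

Answer: 4.0102 10.4193 18.5706

Derivation:
Step 0: x=[4.0000 10.0000 19.0000] v=[0.0000 0.0000 0.0000]
Step 1: x=[4.0000 10.0300 18.9700] v=[0.0000 0.3000 -0.3000]
Step 2: x=[4.0003 10.0891 18.9106] v=[0.0030 0.5910 -0.5940]
Step 3: x=[4.0015 10.1755 18.8230] v=[0.0119 0.8643 -0.8762]
Step 4: x=[4.0044 10.2867 18.7089] v=[0.0293 1.1117 -1.1410]
Step 5: x=[4.0102 10.4193 18.5706] v=[0.0575 1.3257 -1.3832]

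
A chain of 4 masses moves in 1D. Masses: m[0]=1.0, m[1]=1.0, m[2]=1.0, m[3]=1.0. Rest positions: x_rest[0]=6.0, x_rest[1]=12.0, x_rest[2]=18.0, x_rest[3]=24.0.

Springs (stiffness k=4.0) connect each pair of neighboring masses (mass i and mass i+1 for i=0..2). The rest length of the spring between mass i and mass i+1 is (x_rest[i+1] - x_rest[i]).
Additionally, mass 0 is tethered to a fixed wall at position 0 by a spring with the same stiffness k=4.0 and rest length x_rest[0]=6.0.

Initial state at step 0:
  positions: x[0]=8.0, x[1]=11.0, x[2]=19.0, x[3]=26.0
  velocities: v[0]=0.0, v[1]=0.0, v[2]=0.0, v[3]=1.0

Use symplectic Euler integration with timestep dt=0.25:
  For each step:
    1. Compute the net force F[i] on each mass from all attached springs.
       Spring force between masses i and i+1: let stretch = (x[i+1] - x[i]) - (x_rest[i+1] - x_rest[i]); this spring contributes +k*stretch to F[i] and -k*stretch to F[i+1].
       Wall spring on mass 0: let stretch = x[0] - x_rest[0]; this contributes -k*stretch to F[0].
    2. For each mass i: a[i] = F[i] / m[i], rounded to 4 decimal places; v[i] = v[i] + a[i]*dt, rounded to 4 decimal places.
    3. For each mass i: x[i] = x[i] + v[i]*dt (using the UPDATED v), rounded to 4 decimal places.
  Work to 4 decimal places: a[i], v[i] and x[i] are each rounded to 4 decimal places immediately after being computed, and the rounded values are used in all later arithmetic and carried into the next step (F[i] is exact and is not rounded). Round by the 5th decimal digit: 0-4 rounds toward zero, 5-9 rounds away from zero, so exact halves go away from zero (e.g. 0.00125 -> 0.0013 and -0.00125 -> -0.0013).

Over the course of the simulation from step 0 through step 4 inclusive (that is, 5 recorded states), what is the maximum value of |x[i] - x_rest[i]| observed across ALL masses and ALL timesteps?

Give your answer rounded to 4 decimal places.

Step 0: x=[8.0000 11.0000 19.0000 26.0000] v=[0.0000 0.0000 0.0000 1.0000]
Step 1: x=[6.7500 12.2500 18.7500 26.0000] v=[-5.0000 5.0000 -1.0000 0.0000]
Step 2: x=[5.1875 13.7500 18.6875 25.6875] v=[-6.2500 6.0000 -0.2500 -1.2500]
Step 3: x=[4.4688 14.3438 19.1406 25.1250] v=[-2.8750 2.3750 1.8125 -2.2500]
Step 4: x=[5.1016 13.6680 19.8906 24.5664] v=[2.5312 -2.7032 3.0001 -2.2344]
Max displacement = 2.3438

Answer: 2.3438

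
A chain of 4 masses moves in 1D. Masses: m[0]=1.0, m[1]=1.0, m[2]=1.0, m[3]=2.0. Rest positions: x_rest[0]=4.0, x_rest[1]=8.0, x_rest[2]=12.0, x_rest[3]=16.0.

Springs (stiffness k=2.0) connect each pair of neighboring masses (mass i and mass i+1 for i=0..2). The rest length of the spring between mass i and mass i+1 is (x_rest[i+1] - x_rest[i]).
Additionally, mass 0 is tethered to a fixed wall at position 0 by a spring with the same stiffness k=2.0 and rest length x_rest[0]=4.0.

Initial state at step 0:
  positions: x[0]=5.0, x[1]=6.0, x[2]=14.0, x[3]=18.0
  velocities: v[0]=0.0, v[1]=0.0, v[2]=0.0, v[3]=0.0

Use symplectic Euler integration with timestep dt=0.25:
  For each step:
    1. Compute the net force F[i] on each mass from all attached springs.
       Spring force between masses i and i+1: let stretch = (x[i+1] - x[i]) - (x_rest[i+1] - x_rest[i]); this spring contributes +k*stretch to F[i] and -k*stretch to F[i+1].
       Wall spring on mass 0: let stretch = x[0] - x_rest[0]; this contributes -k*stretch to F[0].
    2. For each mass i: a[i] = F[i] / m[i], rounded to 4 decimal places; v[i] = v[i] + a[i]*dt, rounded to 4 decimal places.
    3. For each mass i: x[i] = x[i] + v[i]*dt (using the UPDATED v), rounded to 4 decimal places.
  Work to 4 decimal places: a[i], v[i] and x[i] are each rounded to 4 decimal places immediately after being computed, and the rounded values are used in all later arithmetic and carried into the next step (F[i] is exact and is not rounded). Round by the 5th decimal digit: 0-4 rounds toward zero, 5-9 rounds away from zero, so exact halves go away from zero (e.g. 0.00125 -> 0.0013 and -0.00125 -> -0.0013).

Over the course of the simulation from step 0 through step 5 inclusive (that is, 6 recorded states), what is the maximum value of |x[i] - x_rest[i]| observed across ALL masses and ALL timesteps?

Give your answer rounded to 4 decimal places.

Answer: 2.6093

Derivation:
Step 0: x=[5.0000 6.0000 14.0000 18.0000] v=[0.0000 0.0000 0.0000 0.0000]
Step 1: x=[4.5000 6.8750 13.5000 18.0000] v=[-2.0000 3.5000 -2.0000 0.0000]
Step 2: x=[3.7344 8.2813 12.7344 17.9688] v=[-3.0625 5.6250 -3.0625 -0.1250]
Step 3: x=[3.0703 9.6758 12.0664 17.8604] v=[-2.6563 5.5781 -2.6719 -0.4336]
Step 4: x=[2.8481 10.5435 11.8239 17.6399] v=[-0.8887 3.4707 -0.9702 -0.8821]
Step 5: x=[3.2319 10.6093 12.1483 17.3059] v=[1.5350 0.2632 1.2976 -1.3361]
Max displacement = 2.6093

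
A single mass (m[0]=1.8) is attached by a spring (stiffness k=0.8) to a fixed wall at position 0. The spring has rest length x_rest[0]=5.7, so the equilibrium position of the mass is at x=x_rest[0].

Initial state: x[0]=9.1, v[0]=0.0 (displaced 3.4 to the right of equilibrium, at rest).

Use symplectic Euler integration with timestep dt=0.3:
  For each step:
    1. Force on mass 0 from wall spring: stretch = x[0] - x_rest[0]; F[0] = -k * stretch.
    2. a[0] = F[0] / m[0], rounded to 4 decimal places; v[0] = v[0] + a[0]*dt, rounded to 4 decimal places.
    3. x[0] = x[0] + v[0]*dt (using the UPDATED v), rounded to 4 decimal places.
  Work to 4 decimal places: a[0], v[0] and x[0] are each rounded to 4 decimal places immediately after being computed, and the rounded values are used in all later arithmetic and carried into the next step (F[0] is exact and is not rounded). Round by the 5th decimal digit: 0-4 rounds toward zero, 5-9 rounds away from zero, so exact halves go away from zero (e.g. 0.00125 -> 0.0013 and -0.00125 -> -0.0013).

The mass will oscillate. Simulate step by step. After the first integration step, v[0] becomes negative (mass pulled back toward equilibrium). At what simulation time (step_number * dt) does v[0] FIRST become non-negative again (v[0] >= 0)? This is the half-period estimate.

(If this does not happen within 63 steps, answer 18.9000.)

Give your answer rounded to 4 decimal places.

Step 0: x=[9.1000] v=[0.0000]
Step 1: x=[8.9640] v=[-0.4533]
Step 2: x=[8.6975] v=[-0.8885]
Step 3: x=[8.3110] v=[-1.2882]
Step 4: x=[7.8201] v=[-1.6363]
Step 5: x=[7.2444] v=[-1.9190]
Step 6: x=[6.6069] v=[-2.1249]
Step 7: x=[5.9332] v=[-2.2458]
Step 8: x=[5.2501] v=[-2.2769]
Step 9: x=[4.5850] v=[-2.2169]
Step 10: x=[3.9645] v=[-2.0682]
Step 11: x=[3.4135] v=[-1.8368]
Step 12: x=[2.9539] v=[-1.5319]
Step 13: x=[2.6042] v=[-1.1658]
Step 14: x=[2.3783] v=[-0.7530]
Step 15: x=[2.2853] v=[-0.3101]
Step 16: x=[2.3289] v=[0.1452]
First v>=0 after going negative at step 16, time=4.8000

Answer: 4.8000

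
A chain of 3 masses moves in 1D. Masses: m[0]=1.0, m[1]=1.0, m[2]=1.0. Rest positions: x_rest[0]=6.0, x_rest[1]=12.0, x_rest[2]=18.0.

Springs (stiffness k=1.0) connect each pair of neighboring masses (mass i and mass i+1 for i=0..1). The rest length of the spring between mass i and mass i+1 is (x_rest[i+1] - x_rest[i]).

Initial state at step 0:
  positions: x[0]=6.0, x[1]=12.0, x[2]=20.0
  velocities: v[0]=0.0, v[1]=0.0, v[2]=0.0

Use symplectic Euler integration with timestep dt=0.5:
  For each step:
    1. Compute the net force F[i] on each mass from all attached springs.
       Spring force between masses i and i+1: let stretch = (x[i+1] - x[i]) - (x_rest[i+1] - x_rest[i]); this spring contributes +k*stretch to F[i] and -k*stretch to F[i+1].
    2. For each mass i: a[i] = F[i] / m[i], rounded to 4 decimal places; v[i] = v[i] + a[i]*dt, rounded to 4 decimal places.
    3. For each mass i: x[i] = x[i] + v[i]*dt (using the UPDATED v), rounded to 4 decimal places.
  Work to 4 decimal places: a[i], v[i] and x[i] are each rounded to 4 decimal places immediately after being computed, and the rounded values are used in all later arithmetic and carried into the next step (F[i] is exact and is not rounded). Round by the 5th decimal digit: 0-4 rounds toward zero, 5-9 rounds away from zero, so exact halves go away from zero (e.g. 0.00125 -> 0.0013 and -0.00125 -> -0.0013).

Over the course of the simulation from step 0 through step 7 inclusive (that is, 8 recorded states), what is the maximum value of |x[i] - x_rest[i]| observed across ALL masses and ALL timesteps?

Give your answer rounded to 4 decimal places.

Step 0: x=[6.0000 12.0000 20.0000] v=[0.0000 0.0000 0.0000]
Step 1: x=[6.0000 12.5000 19.5000] v=[0.0000 1.0000 -1.0000]
Step 2: x=[6.1250 13.1250 18.7500] v=[0.2500 1.2500 -1.5000]
Step 3: x=[6.5000 13.4063 18.0938] v=[0.7500 0.5625 -1.3125]
Step 4: x=[7.1016 13.1329 17.7657] v=[1.2032 -0.5469 -0.6563]
Step 5: x=[7.7111 12.5098 17.7794] v=[1.2189 -1.2462 0.0273]
Step 6: x=[8.0203 12.0044 17.9757] v=[0.6183 -1.0108 0.3925]
Step 7: x=[7.8255 11.9958 18.1792] v=[-0.3897 -0.0172 0.4069]
Max displacement = 2.0203

Answer: 2.0203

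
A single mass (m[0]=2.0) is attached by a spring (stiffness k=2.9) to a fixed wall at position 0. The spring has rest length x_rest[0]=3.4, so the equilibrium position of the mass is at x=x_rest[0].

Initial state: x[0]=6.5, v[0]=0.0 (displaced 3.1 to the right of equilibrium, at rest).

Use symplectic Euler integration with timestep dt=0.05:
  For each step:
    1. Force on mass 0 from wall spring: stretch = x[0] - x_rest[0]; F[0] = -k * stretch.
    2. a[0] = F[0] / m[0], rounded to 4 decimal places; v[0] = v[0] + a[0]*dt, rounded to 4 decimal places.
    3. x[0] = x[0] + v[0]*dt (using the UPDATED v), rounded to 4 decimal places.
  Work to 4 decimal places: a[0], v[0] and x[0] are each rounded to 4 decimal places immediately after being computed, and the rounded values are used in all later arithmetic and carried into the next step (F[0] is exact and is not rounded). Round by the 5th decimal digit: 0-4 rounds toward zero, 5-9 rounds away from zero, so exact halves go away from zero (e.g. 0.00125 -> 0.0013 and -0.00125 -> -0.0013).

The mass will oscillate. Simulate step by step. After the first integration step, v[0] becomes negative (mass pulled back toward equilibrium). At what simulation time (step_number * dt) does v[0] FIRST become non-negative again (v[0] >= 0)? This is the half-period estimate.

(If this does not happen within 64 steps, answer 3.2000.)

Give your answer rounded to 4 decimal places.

Answer: 2.6500

Derivation:
Step 0: x=[6.5000] v=[0.0000]
Step 1: x=[6.4888] v=[-0.2248]
Step 2: x=[6.4664] v=[-0.4487]
Step 3: x=[6.4329] v=[-0.6710]
Step 4: x=[6.3884] v=[-0.8909]
Step 5: x=[6.3330] v=[-1.1076]
Step 6: x=[6.2670] v=[-1.3202]
Step 7: x=[6.1906] v=[-1.5281]
Step 8: x=[6.1041] v=[-1.7304]
Step 9: x=[6.0078] v=[-1.9264]
Step 10: x=[5.9020] v=[-2.1155]
Step 11: x=[5.7872] v=[-2.2969]
Step 12: x=[5.6637] v=[-2.4700]
Step 13: x=[5.5320] v=[-2.6341]
Step 14: x=[5.3926] v=[-2.7887]
Step 15: x=[5.2459] v=[-2.9332]
Step 16: x=[5.0926] v=[-3.0670]
Step 17: x=[4.9331] v=[-3.1897]
Step 18: x=[4.7681] v=[-3.3009]
Step 19: x=[4.5981] v=[-3.4001]
Step 20: x=[4.4238] v=[-3.4870]
Step 21: x=[4.2457] v=[-3.5612]
Step 22: x=[4.0646] v=[-3.6225]
Step 23: x=[3.8811] v=[-3.6707]
Step 24: x=[3.6958] v=[-3.7056]
Step 25: x=[3.5095] v=[-3.7270]
Step 26: x=[3.3228] v=[-3.7349]
Step 27: x=[3.1363] v=[-3.7293]
Step 28: x=[2.9508] v=[-3.7102]
Step 29: x=[2.7669] v=[-3.6776]
Step 30: x=[2.5853] v=[-3.6317]
Step 31: x=[2.4067] v=[-3.5726]
Step 32: x=[2.2317] v=[-3.5006]
Step 33: x=[2.0609] v=[-3.4159]
Step 34: x=[1.8950] v=[-3.3188]
Step 35: x=[1.7345] v=[-3.2097]
Step 36: x=[1.5801] v=[-3.0890]
Step 37: x=[1.4322] v=[-2.9571]
Step 38: x=[1.2915] v=[-2.8144]
Step 39: x=[1.1584] v=[-2.6615]
Step 40: x=[1.0335] v=[-2.4990]
Step 41: x=[0.9171] v=[-2.3274]
Step 42: x=[0.8097] v=[-2.1474]
Step 43: x=[0.7117] v=[-1.9596]
Step 44: x=[0.6235] v=[-1.7647]
Step 45: x=[0.5453] v=[-1.5634]
Step 46: x=[0.4775] v=[-1.3564]
Step 47: x=[0.4203] v=[-1.1445]
Step 48: x=[0.3739] v=[-0.9285]
Step 49: x=[0.3384] v=[-0.7091]
Step 50: x=[0.3140] v=[-0.4871]
Step 51: x=[0.3008] v=[-0.2634]
Step 52: x=[0.2989] v=[-0.0387]
Step 53: x=[0.3082] v=[0.1861]
First v>=0 after going negative at step 53, time=2.6500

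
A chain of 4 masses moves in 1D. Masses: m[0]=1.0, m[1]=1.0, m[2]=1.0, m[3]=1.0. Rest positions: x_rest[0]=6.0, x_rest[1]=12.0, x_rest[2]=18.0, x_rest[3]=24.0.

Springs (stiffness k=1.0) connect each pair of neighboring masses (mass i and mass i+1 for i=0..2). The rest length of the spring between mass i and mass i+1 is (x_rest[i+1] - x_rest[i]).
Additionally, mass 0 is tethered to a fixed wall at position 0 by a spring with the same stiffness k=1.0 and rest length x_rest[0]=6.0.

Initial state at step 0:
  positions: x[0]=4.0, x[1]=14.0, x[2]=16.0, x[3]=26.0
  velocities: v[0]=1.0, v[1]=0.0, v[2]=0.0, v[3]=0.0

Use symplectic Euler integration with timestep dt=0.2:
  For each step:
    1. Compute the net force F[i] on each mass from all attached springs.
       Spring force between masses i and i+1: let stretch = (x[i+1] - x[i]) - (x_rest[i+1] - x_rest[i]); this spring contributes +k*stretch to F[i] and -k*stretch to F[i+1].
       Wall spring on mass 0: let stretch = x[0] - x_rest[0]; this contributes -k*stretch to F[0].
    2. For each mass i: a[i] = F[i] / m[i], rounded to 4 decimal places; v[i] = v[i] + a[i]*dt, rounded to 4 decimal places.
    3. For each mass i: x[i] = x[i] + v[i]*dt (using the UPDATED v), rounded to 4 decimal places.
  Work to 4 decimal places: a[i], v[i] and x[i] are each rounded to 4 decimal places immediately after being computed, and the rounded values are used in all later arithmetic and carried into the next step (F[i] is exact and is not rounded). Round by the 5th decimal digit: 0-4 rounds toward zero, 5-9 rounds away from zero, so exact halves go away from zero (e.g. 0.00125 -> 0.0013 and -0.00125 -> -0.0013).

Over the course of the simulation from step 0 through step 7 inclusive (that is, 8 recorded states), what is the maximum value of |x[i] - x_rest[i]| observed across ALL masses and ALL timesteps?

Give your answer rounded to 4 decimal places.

Answer: 2.5268

Derivation:
Step 0: x=[4.0000 14.0000 16.0000 26.0000] v=[1.0000 0.0000 0.0000 0.0000]
Step 1: x=[4.4400 13.6800 16.3200 25.8400] v=[2.2000 -1.6000 1.6000 -0.8000]
Step 2: x=[5.0720 13.0960 16.9152 25.5392] v=[3.1600 -2.9200 2.9760 -1.5040]
Step 3: x=[5.8221 12.3438 17.7026 25.1334] v=[3.7504 -3.7610 3.9370 -2.0288]
Step 4: x=[6.6002 11.5451 18.5729 24.6704] v=[3.8903 -3.9936 4.3514 -2.3150]
Step 5: x=[7.3120 10.8297 19.4060 24.2035] v=[3.5592 -3.5770 4.1653 -2.3345]
Step 6: x=[7.8721 10.3166 20.0879 23.7847] v=[2.8003 -2.5653 3.4095 -2.0940]
Step 7: x=[8.2151 10.0966 20.5268 23.4580] v=[1.7148 -1.0999 2.1946 -1.6334]
Max displacement = 2.5268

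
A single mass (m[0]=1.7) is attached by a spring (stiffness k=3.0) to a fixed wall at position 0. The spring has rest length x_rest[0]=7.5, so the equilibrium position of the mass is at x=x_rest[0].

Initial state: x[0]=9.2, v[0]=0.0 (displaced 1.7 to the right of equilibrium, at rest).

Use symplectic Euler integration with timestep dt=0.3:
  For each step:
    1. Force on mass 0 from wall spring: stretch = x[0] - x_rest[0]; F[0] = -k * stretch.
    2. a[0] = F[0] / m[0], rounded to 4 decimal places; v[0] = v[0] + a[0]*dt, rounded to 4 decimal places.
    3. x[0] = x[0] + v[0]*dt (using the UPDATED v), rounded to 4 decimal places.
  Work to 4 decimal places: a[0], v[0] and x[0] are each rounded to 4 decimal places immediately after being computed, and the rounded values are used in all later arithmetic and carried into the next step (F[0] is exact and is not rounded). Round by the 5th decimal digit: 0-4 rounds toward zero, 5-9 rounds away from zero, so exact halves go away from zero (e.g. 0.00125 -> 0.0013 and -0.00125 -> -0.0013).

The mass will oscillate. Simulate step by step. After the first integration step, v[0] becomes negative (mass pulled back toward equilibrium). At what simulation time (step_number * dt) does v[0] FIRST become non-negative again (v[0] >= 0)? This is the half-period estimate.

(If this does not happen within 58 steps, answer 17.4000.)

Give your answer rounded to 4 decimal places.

Step 0: x=[9.2000] v=[0.0000]
Step 1: x=[8.9300] v=[-0.9000]
Step 2: x=[8.4329] v=[-1.6571]
Step 3: x=[7.7876] v=[-2.1510]
Step 4: x=[7.0966] v=[-2.3033]
Step 5: x=[6.4697] v=[-2.0897]
Step 6: x=[6.0064] v=[-1.5442]
Step 7: x=[5.7804] v=[-0.7535]
Step 8: x=[5.8275] v=[0.1569]
First v>=0 after going negative at step 8, time=2.4000

Answer: 2.4000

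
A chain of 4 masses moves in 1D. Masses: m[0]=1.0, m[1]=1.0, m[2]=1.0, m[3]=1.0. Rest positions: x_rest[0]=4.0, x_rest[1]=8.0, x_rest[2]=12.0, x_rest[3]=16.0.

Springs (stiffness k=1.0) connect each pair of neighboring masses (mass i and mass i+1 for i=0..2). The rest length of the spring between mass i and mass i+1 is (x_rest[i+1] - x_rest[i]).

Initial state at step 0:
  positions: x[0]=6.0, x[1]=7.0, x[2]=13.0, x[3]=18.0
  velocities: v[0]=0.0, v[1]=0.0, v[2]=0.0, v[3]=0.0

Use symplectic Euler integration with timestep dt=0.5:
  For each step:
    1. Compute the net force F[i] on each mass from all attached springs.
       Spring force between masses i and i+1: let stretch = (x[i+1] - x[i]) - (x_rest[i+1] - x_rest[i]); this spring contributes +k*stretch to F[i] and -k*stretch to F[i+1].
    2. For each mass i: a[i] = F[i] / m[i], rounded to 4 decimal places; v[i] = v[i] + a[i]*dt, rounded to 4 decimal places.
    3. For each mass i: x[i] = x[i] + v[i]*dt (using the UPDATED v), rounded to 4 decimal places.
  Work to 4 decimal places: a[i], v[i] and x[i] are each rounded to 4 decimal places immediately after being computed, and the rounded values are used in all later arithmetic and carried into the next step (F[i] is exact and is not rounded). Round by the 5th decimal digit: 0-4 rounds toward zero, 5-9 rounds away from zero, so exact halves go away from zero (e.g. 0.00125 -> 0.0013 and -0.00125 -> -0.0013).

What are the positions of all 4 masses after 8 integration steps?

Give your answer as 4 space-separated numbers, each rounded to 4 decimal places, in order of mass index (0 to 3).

Answer: 6.2947 8.3823 11.5008 17.8230

Derivation:
Step 0: x=[6.0000 7.0000 13.0000 18.0000] v=[0.0000 0.0000 0.0000 0.0000]
Step 1: x=[5.2500 8.2500 12.7500 17.7500] v=[-1.5000 2.5000 -0.5000 -0.5000]
Step 2: x=[4.2500 9.8750 12.6250 17.2500] v=[-2.0000 3.2500 -0.2500 -1.0000]
Step 3: x=[3.6563 10.7813 12.9688 16.5938] v=[-1.1875 1.8125 0.6875 -1.3125]
Step 4: x=[3.8438 10.4532 13.6720 16.0313] v=[0.3750 -0.6563 1.4063 -1.1250]
Step 5: x=[4.6837 9.2774 14.1603 15.8790] v=[1.6797 -2.3516 0.9766 -0.3047]
Step 6: x=[5.6720 8.1739 13.8576 16.2970] v=[1.9766 -2.2070 -0.6055 0.8360]
Step 7: x=[6.2858 7.8659 12.7438 17.1052] v=[1.2276 -0.6161 -2.2277 1.6163]
Step 8: x=[6.2947 8.3823 11.5008 17.8230] v=[0.0177 1.0328 -2.4860 1.4356]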